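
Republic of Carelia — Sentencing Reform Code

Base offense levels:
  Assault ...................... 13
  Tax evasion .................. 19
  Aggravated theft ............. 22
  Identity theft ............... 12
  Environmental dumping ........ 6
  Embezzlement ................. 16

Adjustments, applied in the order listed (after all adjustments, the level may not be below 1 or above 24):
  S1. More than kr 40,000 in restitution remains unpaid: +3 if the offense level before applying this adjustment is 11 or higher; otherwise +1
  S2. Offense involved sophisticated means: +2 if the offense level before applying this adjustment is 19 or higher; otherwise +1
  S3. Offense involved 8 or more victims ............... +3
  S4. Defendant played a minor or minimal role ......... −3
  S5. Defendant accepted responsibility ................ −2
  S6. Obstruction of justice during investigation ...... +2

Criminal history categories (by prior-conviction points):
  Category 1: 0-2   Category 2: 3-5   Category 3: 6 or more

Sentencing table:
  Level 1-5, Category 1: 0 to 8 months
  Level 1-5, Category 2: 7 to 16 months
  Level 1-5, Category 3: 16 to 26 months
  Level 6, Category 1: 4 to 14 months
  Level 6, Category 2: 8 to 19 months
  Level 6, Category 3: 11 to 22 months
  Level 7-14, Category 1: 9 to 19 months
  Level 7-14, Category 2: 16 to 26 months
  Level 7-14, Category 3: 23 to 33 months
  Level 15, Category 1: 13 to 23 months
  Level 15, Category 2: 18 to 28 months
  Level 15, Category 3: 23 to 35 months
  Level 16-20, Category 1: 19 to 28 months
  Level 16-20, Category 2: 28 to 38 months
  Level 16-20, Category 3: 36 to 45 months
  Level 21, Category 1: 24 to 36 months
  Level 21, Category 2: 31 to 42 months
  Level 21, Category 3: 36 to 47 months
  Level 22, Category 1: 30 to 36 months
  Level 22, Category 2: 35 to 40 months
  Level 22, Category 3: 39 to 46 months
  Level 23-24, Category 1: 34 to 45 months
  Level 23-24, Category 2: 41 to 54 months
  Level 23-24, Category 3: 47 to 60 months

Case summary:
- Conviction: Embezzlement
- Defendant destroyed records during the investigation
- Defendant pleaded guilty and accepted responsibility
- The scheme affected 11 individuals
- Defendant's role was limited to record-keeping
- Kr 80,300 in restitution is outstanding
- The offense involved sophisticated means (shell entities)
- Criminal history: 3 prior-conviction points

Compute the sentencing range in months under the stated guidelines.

31-42 months

Base offense level for embezzlement: 16.
S1 applies (level before this adjustment is 16 ≥ 11, so +3): 16 + 3 = 19.
S2 applies (level before this adjustment is 19 ≥ 19, so +2): 19 + 2 = 21.
S3 applies: 21 + 3 = 24.
S4 applies: 24 − 3 = 21.
S5 applies: 21 − 2 = 19.
S6 applies: 19 + 2 = 21.
Final offense level: 21.
Criminal history: 3 prior points → Category 2 (3-5).
Level 21 falls in the 21 band.
Grid: Level 21 × Category 2 = 31-42 months.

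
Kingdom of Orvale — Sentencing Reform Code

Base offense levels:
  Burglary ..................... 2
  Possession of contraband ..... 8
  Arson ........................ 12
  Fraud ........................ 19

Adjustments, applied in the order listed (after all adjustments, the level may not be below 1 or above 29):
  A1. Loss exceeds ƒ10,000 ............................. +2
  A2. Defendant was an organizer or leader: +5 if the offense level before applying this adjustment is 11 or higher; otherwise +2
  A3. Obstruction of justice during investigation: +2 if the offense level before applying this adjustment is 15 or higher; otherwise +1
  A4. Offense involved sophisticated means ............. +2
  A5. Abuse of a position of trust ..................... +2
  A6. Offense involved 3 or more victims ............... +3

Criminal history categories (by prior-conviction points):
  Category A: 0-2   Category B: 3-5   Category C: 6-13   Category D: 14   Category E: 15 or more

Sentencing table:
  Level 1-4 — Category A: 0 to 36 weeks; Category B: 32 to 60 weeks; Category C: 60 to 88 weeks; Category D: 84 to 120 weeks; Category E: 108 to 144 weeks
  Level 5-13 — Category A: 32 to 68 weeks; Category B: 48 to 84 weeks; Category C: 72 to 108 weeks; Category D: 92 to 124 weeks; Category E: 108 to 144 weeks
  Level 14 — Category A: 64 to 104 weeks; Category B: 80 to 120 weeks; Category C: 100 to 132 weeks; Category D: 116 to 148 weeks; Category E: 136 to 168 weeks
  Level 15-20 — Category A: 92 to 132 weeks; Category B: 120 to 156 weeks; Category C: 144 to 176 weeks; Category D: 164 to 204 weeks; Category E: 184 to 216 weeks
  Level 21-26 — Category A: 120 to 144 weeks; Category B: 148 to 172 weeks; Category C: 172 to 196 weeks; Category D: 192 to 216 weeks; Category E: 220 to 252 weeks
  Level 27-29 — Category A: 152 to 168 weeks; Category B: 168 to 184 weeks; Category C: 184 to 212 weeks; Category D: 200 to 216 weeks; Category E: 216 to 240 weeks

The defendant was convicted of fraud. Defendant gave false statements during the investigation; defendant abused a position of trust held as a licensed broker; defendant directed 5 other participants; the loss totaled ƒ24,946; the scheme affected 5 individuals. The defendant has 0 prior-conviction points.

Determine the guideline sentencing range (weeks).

Base offense level for fraud: 19.
A1 applies: 19 + 2 = 21.
A2 applies (level before this adjustment is 21 ≥ 11, so +5): 21 + 5 = 26.
A3 applies (level before this adjustment is 26 ≥ 15, so +2): 26 + 2 = 28.
A4 does not apply.
A5 applies: 28 + 2 = 30.
A6 applies: 30 + 3 = 33.
Level 33 exceeds the maximum of 29; capped at 29.
Final offense level: 29.
Criminal history: 0 prior points → Category A (0-2).
Level 29 falls in the 27-29 band.
Grid: Level 27-29 × Category A = 152-168 weeks.

152-168 weeks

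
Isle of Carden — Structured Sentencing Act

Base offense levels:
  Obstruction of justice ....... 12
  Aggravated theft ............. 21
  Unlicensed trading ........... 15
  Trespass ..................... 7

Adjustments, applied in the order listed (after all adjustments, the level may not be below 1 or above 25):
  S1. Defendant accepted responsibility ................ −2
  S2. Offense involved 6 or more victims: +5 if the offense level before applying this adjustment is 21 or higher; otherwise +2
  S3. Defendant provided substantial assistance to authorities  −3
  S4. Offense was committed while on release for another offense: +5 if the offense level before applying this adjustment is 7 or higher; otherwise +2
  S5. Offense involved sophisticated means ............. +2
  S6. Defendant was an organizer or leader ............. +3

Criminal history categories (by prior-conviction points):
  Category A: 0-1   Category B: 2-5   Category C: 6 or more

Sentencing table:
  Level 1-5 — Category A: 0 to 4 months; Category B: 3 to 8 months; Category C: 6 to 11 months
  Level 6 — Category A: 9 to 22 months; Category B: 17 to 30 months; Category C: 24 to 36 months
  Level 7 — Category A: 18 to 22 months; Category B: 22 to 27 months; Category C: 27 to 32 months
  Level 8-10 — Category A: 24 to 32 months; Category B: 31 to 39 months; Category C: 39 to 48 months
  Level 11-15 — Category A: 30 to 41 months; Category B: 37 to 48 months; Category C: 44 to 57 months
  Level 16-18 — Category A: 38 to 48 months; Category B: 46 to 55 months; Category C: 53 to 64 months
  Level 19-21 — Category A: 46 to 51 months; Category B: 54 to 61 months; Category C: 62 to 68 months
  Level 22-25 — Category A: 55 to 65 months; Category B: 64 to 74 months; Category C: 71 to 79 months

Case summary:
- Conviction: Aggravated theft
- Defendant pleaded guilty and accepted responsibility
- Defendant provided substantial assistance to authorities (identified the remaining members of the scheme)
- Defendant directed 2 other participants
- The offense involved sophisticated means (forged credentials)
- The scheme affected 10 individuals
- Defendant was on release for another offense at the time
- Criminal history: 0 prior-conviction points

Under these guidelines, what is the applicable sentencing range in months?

Base offense level for aggravated theft: 21.
S1 applies: 21 − 2 = 19.
S2 applies (level before this adjustment is 19 < 21, so +2): 19 + 2 = 21.
S3 applies: 21 − 3 = 18.
S4 applies (level before this adjustment is 18 ≥ 7, so +5): 18 + 5 = 23.
S5 applies: 23 + 2 = 25.
S6 applies: 25 + 3 = 28.
Level 28 exceeds the maximum of 25; capped at 25.
Final offense level: 25.
Criminal history: 0 prior points → Category A (0-1).
Level 25 falls in the 22-25 band.
Grid: Level 22-25 × Category A = 55-65 months.

55-65 months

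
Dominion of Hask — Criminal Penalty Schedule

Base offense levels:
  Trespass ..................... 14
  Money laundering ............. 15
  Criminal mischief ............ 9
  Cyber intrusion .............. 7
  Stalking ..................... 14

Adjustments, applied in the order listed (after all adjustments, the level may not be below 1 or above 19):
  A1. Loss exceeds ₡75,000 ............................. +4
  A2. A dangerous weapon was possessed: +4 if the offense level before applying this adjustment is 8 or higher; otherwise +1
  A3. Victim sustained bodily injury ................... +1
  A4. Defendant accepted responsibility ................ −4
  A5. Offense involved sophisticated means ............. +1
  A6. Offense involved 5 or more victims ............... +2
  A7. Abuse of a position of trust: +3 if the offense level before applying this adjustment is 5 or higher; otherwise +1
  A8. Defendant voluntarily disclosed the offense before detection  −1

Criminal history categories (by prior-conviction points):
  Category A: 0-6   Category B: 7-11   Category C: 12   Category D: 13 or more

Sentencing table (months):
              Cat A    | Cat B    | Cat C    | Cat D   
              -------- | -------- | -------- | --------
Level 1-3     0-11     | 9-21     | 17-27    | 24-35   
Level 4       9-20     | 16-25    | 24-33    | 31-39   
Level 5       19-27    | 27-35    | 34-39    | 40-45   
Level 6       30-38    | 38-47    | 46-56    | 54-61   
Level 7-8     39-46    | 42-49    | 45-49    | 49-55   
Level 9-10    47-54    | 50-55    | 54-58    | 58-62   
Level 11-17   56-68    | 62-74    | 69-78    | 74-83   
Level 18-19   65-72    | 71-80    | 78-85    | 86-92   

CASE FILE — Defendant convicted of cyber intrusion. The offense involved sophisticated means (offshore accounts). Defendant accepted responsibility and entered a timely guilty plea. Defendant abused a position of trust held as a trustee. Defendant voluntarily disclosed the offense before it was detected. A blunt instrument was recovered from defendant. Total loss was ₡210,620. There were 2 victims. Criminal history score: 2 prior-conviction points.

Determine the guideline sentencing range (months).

56-68 months

Base offense level for cyber intrusion: 7.
A1 applies: 7 + 4 = 11.
A2 applies (level before this adjustment is 11 ≥ 8, so +4): 11 + 4 = 15.
A4 applies: 15 − 4 = 11.
A5 applies: 11 + 1 = 12.
A6 does not apply.
A7 applies (level before this adjustment is 12 ≥ 5, so +3): 12 + 3 = 15.
A8 applies: 15 − 1 = 14.
Final offense level: 14.
Criminal history: 2 prior points → Category A (0-6).
Level 14 falls in the 11-17 band.
Grid: Level 11-17 × Category A = 56-68 months.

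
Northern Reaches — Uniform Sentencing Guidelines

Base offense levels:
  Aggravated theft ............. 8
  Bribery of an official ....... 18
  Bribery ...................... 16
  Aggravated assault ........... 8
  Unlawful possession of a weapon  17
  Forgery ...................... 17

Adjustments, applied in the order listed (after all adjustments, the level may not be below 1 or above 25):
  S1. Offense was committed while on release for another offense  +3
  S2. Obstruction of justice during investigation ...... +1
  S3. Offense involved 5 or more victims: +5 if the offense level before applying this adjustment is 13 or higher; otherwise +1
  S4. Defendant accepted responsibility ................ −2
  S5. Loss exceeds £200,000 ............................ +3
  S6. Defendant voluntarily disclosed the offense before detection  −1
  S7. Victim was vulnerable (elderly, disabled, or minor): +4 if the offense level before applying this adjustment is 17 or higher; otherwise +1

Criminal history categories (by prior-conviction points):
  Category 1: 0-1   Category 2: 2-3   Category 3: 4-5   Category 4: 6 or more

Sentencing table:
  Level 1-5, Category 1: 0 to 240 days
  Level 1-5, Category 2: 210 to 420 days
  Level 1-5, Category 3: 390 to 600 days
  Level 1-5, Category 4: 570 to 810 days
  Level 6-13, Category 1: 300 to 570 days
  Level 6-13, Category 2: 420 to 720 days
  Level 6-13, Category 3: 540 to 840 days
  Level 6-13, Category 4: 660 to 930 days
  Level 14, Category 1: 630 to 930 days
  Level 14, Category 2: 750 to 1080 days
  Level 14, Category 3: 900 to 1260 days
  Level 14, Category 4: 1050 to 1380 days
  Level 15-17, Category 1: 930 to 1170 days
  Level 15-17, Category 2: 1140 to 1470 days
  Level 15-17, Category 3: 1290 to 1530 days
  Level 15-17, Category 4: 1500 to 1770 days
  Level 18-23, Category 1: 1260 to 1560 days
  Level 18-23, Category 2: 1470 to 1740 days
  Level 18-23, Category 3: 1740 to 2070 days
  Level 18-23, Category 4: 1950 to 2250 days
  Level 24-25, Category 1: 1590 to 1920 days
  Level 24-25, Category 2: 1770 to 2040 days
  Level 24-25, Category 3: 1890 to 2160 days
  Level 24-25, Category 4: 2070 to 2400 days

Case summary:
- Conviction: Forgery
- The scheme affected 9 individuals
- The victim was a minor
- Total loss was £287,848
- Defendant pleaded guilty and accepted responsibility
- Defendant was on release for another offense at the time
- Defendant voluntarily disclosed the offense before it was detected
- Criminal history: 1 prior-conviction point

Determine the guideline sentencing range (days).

Base offense level for forgery: 17.
S1 applies: 17 + 3 = 20.
S2 does not apply.
S3 applies (level before this adjustment is 20 ≥ 13, so +5): 20 + 5 = 25.
S4 applies: 25 − 2 = 23.
S5 applies: 23 + 3 = 26.
S6 applies: 26 − 1 = 25.
S7 applies (level before this adjustment is 25 ≥ 17, so +4): 25 + 4 = 29.
Level 29 exceeds the maximum of 25; capped at 25.
Final offense level: 25.
Criminal history: 1 prior point → Category 1 (0-1).
Level 25 falls in the 24-25 band.
Grid: Level 24-25 × Category 1 = 1590-1920 days.

1590-1920 days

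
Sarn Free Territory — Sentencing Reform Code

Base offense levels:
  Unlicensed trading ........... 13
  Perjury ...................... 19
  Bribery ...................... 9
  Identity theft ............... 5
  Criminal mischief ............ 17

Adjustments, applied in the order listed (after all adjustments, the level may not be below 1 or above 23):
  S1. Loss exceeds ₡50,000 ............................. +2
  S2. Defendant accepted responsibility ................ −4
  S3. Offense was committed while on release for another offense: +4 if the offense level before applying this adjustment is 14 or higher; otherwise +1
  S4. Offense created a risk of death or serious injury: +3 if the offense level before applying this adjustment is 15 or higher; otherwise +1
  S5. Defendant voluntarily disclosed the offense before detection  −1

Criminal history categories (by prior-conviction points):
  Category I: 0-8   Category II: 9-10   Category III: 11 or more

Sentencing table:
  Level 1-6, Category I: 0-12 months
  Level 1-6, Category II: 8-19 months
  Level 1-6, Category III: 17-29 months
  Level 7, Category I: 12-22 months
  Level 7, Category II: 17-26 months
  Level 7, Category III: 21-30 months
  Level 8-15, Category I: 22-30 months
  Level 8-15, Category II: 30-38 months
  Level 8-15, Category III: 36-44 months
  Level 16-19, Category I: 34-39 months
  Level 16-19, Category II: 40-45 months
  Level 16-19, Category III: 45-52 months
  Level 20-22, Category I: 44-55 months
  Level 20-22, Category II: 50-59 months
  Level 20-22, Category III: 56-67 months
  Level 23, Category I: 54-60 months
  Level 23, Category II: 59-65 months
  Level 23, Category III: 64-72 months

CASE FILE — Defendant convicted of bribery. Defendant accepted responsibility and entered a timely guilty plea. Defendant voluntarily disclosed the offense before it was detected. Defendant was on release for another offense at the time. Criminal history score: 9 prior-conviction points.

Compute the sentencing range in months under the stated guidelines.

8-19 months

Base offense level for bribery: 9.
S2 applies: 9 − 4 = 5.
S3 applies (level before this adjustment is 5 < 14, so +1): 5 + 1 = 6.
S5 applies: 6 − 1 = 5.
Final offense level: 5.
Criminal history: 9 prior points → Category II (9-10).
Level 5 falls in the 1-6 band.
Grid: Level 1-6 × Category II = 8-19 months.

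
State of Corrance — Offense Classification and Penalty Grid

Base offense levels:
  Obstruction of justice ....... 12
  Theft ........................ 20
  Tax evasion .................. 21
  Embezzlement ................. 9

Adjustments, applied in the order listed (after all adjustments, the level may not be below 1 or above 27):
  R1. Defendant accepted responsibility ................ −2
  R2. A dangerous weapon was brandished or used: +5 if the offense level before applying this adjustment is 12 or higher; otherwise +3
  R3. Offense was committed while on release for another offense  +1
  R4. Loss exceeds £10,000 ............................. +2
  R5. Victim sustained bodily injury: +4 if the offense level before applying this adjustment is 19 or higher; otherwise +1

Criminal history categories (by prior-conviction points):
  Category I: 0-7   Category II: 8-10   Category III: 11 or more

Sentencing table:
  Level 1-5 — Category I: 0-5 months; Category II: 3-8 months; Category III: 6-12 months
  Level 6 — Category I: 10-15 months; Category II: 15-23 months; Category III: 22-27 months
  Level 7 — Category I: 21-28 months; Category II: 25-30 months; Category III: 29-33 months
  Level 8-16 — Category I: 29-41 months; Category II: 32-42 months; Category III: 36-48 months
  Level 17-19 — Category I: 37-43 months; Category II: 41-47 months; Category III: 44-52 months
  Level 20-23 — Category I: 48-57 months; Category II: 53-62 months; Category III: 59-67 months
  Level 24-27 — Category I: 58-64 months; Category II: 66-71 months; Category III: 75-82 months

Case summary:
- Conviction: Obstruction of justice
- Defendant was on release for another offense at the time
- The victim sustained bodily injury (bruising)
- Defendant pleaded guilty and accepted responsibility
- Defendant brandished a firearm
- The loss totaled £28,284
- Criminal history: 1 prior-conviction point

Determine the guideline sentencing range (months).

Base offense level for obstruction of justice: 12.
R1 applies: 12 − 2 = 10.
R2 applies (level before this adjustment is 10 < 12, so +3): 10 + 3 = 13.
R3 applies: 13 + 1 = 14.
R4 applies: 14 + 2 = 16.
R5 applies (level before this adjustment is 16 < 19, so +1): 16 + 1 = 17.
Final offense level: 17.
Criminal history: 1 prior point → Category I (0-7).
Level 17 falls in the 17-19 band.
Grid: Level 17-19 × Category I = 37-43 months.

37-43 months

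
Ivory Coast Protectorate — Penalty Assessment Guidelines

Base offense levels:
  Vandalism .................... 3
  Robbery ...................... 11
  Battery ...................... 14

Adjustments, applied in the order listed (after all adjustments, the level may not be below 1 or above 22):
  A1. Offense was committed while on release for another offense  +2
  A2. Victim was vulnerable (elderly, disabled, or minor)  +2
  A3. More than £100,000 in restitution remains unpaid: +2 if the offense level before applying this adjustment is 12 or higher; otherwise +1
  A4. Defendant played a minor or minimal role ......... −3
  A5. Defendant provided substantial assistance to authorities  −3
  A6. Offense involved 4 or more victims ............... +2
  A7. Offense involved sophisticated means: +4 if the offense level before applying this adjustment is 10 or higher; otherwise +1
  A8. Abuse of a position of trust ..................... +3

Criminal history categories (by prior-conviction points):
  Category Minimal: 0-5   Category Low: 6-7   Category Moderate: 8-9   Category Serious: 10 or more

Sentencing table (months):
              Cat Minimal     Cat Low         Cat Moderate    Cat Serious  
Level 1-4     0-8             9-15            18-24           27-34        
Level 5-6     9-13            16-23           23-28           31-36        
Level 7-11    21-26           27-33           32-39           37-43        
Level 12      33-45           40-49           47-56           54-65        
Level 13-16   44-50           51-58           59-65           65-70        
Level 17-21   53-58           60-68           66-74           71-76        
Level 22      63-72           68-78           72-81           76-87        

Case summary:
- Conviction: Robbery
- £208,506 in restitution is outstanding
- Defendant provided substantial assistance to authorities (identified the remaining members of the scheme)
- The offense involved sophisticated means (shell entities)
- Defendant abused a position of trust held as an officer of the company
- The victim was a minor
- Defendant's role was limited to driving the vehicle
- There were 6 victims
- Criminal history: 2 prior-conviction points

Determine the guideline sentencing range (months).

Base offense level for robbery: 11.
A1 does not apply.
A2 applies: 11 + 2 = 13.
A3 applies (level before this adjustment is 13 ≥ 12, so +2): 13 + 2 = 15.
A4 applies: 15 − 3 = 12.
A5 applies: 12 − 3 = 9.
A6 applies: 9 + 2 = 11.
A7 applies (level before this adjustment is 11 ≥ 10, so +4): 11 + 4 = 15.
A8 applies: 15 + 3 = 18.
Final offense level: 18.
Criminal history: 2 prior points → Category Minimal (0-5).
Level 18 falls in the 17-21 band.
Grid: Level 17-21 × Category Minimal = 53-58 months.

53-58 months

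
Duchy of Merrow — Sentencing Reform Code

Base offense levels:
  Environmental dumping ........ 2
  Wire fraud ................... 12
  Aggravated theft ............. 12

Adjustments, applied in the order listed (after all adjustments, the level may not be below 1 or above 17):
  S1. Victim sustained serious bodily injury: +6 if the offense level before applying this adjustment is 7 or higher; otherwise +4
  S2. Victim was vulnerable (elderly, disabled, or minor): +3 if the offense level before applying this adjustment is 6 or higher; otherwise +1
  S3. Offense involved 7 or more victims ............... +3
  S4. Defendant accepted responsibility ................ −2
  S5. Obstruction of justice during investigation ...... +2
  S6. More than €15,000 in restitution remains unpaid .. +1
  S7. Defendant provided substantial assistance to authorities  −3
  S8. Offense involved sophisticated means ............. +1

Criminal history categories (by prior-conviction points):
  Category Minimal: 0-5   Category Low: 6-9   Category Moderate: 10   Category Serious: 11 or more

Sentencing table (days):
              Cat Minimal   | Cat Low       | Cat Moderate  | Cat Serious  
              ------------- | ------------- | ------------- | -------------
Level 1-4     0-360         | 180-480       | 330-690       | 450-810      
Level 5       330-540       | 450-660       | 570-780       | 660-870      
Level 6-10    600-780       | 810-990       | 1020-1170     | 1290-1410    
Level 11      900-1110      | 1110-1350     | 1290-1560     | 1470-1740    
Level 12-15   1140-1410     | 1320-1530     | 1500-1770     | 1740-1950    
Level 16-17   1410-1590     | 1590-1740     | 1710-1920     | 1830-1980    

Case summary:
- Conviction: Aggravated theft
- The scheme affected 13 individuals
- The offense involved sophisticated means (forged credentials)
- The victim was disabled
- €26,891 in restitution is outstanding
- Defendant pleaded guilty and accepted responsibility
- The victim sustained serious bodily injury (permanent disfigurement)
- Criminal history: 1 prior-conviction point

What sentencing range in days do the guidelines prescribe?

1410-1590 days

Base offense level for aggravated theft: 12.
S1 applies (level before this adjustment is 12 ≥ 7, so +6): 12 + 6 = 18.
S2 applies (level before this adjustment is 18 ≥ 6, so +3): 18 + 3 = 21.
S3 applies: 21 + 3 = 24.
S4 applies: 24 − 2 = 22.
S6 applies: 22 + 1 = 23.
S8 applies: 23 + 1 = 24.
Level 24 exceeds the maximum of 17; capped at 17.
Final offense level: 17.
Criminal history: 1 prior point → Category Minimal (0-5).
Level 17 falls in the 16-17 band.
Grid: Level 16-17 × Category Minimal = 1410-1590 days.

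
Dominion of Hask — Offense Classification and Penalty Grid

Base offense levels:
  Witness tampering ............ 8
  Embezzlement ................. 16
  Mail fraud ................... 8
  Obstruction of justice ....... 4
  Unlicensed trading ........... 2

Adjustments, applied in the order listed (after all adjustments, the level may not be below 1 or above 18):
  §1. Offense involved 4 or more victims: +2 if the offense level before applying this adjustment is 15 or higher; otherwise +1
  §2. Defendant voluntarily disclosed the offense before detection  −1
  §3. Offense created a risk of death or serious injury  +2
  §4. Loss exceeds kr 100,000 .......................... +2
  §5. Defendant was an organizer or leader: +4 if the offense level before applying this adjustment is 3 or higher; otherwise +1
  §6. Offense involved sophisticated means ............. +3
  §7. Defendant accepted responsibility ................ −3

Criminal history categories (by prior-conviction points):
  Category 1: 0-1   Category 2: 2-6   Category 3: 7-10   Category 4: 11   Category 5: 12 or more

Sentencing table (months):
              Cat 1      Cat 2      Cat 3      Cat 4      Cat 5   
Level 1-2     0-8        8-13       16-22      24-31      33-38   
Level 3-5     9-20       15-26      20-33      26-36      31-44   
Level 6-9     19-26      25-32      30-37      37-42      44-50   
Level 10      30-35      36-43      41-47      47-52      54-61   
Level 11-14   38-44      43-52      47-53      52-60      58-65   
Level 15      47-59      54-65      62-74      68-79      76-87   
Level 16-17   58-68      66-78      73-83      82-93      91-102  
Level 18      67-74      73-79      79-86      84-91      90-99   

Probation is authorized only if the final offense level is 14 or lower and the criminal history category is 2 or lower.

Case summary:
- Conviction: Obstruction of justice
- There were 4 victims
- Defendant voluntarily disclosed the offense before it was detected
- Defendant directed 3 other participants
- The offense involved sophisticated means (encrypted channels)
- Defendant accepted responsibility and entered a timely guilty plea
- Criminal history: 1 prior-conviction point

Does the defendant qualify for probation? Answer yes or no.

Base offense level for obstruction of justice: 4.
§1 applies (level before this adjustment is 4 < 15, so +1): 4 + 1 = 5.
§2 applies: 5 − 1 = 4.
§5 applies (level before this adjustment is 4 ≥ 3, so +4): 4 + 4 = 8.
§6 applies: 8 + 3 = 11.
§7 applies: 11 − 3 = 8.
Final offense level: 8.
Criminal history: 1 prior point → Category 1 (0-1).
Level 8 falls in the 6-9 band.
Grid: Level 6-9 × Category 1 = 19-26 months.
Probation check: level 8 ≤ 14 and category 1 ≤ 2 → eligible.

Yes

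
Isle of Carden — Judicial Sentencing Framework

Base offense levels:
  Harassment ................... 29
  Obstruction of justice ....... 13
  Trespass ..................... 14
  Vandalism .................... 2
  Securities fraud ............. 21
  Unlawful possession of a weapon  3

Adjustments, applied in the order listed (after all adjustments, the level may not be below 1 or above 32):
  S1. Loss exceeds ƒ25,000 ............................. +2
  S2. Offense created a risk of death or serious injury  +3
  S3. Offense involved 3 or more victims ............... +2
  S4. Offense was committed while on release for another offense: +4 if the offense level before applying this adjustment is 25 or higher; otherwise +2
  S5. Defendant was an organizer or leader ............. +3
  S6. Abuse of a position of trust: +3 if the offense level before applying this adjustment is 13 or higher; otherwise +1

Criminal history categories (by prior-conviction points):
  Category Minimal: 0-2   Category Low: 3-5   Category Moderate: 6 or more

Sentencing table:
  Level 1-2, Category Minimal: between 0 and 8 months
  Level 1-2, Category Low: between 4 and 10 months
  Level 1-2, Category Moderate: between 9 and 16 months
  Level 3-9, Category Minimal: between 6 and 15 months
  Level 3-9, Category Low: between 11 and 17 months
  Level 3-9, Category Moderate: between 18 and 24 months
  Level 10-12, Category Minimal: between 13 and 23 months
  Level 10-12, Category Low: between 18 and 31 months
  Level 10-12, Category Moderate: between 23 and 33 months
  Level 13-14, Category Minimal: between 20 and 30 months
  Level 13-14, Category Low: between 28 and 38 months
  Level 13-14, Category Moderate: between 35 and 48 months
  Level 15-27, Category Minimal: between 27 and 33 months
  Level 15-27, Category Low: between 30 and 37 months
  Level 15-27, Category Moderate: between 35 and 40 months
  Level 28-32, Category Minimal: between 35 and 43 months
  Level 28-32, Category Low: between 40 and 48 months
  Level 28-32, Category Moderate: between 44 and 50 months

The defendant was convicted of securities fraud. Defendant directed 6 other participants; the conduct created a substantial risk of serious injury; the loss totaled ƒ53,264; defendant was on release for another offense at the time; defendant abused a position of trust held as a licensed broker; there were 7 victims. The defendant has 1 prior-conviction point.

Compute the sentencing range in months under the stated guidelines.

Base offense level for securities fraud: 21.
S1 applies: 21 + 2 = 23.
S2 applies: 23 + 3 = 26.
S3 applies: 26 + 2 = 28.
S4 applies (level before this adjustment is 28 ≥ 25, so +4): 28 + 4 = 32.
S5 applies: 32 + 3 = 35.
S6 applies (level before this adjustment is 35 ≥ 13, so +3): 35 + 3 = 38.
Level 38 exceeds the maximum of 32; capped at 32.
Final offense level: 32.
Criminal history: 1 prior point → Category Minimal (0-2).
Level 32 falls in the 28-32 band.
Grid: Level 28-32 × Category Minimal = 35-43 months.

35-43 months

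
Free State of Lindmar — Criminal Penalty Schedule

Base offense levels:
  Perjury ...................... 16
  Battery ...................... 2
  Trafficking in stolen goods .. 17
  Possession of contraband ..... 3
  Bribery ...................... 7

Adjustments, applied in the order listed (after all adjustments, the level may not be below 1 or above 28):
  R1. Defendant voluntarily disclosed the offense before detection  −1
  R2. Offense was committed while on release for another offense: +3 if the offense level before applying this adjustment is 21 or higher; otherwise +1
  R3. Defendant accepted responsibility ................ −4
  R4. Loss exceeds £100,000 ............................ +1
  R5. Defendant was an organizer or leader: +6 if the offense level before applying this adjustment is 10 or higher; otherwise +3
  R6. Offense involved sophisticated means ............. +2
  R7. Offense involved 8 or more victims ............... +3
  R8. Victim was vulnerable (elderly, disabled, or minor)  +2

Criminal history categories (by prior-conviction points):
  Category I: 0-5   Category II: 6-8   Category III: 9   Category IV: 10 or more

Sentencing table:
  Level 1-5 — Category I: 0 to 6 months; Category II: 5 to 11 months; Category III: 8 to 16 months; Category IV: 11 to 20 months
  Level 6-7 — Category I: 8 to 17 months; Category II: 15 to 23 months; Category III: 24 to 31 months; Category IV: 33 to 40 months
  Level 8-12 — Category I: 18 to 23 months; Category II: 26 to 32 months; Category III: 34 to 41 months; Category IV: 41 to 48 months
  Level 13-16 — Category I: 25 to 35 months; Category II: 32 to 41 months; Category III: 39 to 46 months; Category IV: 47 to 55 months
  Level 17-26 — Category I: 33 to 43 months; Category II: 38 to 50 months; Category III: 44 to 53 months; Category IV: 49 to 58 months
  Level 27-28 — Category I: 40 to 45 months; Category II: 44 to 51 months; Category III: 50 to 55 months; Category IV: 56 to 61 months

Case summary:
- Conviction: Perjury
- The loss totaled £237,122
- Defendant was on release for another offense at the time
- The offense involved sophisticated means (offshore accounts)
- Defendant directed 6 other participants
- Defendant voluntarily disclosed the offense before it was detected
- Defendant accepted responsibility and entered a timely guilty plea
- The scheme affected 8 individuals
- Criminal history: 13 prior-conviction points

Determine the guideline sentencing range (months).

Base offense level for perjury: 16.
R1 applies: 16 − 1 = 15.
R2 applies (level before this adjustment is 15 < 21, so +1): 15 + 1 = 16.
R3 applies: 16 − 4 = 12.
R4 applies: 12 + 1 = 13.
R5 applies (level before this adjustment is 13 ≥ 10, so +6): 13 + 6 = 19.
R6 applies: 19 + 2 = 21.
R7 applies: 21 + 3 = 24.
Final offense level: 24.
Criminal history: 13 prior points → Category IV (10+).
Level 24 falls in the 17-26 band.
Grid: Level 17-26 × Category IV = 49-58 months.

49-58 months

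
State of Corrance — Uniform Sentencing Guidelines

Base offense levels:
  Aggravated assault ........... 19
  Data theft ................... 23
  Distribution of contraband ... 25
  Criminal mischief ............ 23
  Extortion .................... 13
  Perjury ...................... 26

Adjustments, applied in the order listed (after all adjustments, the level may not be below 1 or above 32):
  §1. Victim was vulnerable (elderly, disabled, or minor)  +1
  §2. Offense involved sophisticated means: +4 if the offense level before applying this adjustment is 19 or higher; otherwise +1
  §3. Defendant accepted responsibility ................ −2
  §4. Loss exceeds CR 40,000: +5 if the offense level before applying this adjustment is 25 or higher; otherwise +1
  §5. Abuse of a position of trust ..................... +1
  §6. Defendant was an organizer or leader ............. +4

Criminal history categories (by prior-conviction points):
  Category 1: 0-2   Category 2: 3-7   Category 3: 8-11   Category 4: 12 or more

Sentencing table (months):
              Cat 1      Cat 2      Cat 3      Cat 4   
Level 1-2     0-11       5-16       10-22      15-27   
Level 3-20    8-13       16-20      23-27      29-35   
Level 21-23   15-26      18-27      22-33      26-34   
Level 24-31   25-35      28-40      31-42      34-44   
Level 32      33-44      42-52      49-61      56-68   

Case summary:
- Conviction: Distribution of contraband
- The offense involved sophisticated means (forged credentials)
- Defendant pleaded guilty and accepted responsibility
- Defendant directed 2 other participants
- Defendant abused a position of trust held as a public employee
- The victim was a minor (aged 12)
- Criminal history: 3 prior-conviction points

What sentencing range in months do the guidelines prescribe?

42-52 months

Base offense level for distribution of contraband: 25.
§1 applies: 25 + 1 = 26.
§2 applies (level before this adjustment is 26 ≥ 19, so +4): 26 + 4 = 30.
§3 applies: 30 − 2 = 28.
§4 does not apply.
§5 applies: 28 + 1 = 29.
§6 applies: 29 + 4 = 33.
Level 33 exceeds the maximum of 32; capped at 32.
Final offense level: 32.
Criminal history: 3 prior points → Category 2 (3-7).
Level 32 falls in the 32 band.
Grid: Level 32 × Category 2 = 42-52 months.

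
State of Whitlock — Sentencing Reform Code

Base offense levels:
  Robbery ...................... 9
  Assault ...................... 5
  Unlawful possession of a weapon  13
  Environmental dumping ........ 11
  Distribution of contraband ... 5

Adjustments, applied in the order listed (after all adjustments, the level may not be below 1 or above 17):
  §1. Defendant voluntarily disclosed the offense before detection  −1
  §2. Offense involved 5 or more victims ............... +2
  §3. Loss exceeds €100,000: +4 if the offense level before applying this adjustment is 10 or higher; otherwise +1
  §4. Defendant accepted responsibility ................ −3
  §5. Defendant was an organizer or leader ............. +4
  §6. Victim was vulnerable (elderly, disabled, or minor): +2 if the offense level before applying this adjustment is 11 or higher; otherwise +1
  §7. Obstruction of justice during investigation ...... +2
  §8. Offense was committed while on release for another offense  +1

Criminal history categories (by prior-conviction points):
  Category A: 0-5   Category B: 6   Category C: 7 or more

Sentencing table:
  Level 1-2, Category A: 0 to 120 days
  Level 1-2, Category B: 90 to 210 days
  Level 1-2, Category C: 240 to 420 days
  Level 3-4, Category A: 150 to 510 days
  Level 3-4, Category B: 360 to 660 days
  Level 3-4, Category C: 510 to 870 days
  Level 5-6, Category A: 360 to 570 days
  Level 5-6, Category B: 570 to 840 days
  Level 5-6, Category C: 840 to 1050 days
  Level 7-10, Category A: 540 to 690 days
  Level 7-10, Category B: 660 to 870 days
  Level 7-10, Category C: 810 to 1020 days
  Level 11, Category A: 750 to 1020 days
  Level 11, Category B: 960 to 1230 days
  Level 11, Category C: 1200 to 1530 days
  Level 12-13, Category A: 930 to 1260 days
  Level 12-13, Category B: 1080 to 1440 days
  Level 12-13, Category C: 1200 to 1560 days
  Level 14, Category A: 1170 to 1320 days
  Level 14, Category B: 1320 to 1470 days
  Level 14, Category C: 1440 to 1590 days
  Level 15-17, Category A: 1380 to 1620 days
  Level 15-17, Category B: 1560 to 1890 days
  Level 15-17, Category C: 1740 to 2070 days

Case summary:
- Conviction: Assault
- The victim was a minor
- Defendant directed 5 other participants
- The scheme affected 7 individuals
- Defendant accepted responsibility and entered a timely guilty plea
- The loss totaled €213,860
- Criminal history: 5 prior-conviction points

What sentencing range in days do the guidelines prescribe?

Base offense level for assault: 5.
§1 does not apply.
§2 applies: 5 + 2 = 7.
§3 applies (level before this adjustment is 7 < 10, so +1): 7 + 1 = 8.
§4 applies: 8 − 3 = 5.
§5 applies: 5 + 4 = 9.
§6 applies (level before this adjustment is 9 < 11, so +1): 9 + 1 = 10.
§7 does not apply.
Final offense level: 10.
Criminal history: 5 prior points → Category A (0-5).
Level 10 falls in the 7-10 band.
Grid: Level 7-10 × Category A = 540-690 days.

540-690 days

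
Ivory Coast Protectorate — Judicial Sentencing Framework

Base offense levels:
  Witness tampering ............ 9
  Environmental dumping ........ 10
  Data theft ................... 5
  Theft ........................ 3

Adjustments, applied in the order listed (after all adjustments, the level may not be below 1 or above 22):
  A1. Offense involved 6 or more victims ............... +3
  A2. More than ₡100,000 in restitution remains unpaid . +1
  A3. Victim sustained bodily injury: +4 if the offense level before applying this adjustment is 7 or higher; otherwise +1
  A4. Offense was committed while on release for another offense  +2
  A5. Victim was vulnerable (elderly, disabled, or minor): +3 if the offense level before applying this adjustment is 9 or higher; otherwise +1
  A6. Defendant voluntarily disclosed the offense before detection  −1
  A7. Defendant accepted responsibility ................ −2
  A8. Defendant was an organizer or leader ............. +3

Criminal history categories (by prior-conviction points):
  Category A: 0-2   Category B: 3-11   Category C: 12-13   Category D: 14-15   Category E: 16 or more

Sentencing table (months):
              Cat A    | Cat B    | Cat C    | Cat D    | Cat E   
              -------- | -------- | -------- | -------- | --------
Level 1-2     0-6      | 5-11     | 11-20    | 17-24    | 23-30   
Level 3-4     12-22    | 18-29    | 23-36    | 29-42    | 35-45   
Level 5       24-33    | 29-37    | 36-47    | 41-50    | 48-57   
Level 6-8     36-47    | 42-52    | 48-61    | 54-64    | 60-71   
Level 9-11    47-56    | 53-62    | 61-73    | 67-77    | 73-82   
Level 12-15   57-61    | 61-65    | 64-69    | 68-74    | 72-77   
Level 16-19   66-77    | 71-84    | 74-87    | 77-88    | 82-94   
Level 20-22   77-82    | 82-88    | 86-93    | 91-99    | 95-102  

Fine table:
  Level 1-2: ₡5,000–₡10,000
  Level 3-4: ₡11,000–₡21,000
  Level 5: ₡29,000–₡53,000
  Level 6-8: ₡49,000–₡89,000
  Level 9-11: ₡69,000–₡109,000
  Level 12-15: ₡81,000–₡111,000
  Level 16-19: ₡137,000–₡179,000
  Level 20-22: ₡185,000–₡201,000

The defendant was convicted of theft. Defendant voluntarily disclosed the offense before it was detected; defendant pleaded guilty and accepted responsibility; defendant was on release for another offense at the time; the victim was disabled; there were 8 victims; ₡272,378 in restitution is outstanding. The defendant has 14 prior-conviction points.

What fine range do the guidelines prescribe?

Base offense level for theft: 3.
A1 applies: 3 + 3 = 6.
A2 applies: 6 + 1 = 7.
A4 applies: 7 + 2 = 9.
A5 applies (level before this adjustment is 9 ≥ 9, so +3): 9 + 3 = 12.
A6 applies: 12 − 1 = 11.
A7 applies: 11 − 2 = 9.
Final offense level: 9.
Level 9 falls in the 9-11 band.
Fine table: Level 9-11 → ₡69,000–₡109,000.

₡69,000–₡109,000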